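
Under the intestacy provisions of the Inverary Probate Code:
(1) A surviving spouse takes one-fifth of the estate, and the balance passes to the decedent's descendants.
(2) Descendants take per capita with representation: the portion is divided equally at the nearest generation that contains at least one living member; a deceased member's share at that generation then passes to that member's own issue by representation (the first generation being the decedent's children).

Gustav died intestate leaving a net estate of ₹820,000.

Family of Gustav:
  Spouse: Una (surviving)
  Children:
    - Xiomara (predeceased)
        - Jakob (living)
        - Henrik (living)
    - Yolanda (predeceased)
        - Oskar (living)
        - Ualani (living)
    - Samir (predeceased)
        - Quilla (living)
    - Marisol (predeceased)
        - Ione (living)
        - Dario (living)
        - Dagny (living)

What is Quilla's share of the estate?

Una takes one-fifth of ₹820,000 = ₹164,000. The remaining ₹656,000 passes to the descendants.
No child survives, so the initial division is made at the grandchildren's generation.
The descendants' portion (₹656,000) is divided into 8 shares of ₹82,000: Jakob, Henrik, Oskar, Ualani, Quilla, Ione, Dario, and Dagny each take ₹82,000.

Quilla receives ₹82,000.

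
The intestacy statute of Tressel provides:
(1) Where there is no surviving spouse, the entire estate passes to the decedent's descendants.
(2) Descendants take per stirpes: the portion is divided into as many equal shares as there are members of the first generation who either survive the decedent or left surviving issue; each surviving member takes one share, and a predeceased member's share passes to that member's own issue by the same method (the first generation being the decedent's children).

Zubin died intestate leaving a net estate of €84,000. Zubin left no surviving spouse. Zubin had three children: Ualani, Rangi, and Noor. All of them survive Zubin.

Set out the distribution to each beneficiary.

The entire €84,000 passes to the descendants.
That amount (€84,000) is divided into 3 shares of €28,000: Ualani, Rangi, and Noor each take €28,000.

Ualani: €28,000; Rangi: €28,000; Noor: €28,000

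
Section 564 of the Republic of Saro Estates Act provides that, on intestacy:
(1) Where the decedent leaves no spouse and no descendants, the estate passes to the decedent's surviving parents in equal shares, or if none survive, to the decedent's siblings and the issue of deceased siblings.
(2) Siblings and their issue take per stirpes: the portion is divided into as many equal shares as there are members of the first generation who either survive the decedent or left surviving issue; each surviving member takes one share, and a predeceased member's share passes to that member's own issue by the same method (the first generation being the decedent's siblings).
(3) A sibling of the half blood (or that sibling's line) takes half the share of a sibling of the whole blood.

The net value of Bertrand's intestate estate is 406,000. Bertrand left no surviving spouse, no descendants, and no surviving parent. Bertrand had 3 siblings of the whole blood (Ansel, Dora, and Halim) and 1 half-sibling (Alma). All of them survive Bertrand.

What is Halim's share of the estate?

The entire 406,000 passes to the siblings and their issue.
Counting each half-blood sibling's line as half a unit, there are 7/2 units in 406,000, so one unit is 116,000. Whole-blood lines (Ansel, Dora, and Halim) take 116,000 each; half-blood lines (Alma) take 58,000 each.

Halim receives 116,000.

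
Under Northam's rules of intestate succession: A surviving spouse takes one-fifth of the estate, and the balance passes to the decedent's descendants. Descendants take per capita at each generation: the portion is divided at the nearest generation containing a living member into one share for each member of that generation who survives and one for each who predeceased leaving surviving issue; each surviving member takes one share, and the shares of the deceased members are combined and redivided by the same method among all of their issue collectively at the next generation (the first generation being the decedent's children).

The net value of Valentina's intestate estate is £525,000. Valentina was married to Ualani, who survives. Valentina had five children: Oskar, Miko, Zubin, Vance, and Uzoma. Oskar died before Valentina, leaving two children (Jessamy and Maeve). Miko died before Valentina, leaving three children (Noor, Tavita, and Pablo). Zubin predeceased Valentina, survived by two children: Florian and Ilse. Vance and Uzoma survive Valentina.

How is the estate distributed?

Ualani takes one-fifth of £525,000 = £105,000. The remaining £420,000 passes to the descendants.
The descendants' portion (£420,000) is divided at the children's generation into 5 shares of £84,000. Vance and Uzoma each take £84,000. The 3 shares of the deceased (Oskar, Miko, and Zubin) are combined into a pool of £252,000.
That pool (£252,000) is divided at the grandchildren's generation equally among Jessamy, Maeve, Noor, Tavita, Pablo, Florian, and Ilse: £36,000 each.

Ualani: £105,000; Jessamy: £36,000; Maeve: £36,000; Noor: £36,000; Tavita: £36,000; Pablo: £36,000; Florian: £36,000; Ilse: £36,000; Vance: £84,000; Uzoma: £84,000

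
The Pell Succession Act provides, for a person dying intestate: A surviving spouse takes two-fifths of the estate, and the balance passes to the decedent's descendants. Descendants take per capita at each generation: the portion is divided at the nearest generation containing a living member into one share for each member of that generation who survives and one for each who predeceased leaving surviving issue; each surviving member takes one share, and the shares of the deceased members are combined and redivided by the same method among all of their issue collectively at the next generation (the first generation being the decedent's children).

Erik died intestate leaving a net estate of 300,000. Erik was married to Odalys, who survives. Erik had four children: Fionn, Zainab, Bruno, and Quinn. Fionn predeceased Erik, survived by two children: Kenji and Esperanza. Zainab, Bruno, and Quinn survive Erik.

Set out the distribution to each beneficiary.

Odalys: 120,000; Kenji: 22,500; Esperanza: 22,500; Zainab: 45,000; Bruno: 45,000; Quinn: 45,000

Odalys takes two-fifths of 300,000 = 120,000. The remaining 180,000 passes to the descendants.
The descendants' portion (180,000) is divided at the children's generation into 4 shares of 45,000. Zainab, Bruno, and Quinn each take 45,000. The remaining share for the deceased Fionn (45,000) is carried to the next generation.
That pool (45,000) is divided at the grandchildren's generation equally among Kenji and Esperanza: 22,500 each.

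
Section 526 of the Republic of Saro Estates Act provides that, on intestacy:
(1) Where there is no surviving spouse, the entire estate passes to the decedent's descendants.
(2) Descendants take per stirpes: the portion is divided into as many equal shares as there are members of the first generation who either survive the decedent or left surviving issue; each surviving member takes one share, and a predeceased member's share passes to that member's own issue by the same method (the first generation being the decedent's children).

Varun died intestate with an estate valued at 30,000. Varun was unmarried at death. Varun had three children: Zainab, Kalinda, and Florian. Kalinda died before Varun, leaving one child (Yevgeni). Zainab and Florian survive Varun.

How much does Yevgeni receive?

The entire 30,000 passes to the descendants.
That amount (30,000) is divided into 3 shares of 10,000: Zainab and Florian each take 10,000; Kalinda's 10,000 share passes to Kalinda's issue.
Kalinda's share (10,000) passes entirely to Yevgeni.

Yevgeni receives 10,000.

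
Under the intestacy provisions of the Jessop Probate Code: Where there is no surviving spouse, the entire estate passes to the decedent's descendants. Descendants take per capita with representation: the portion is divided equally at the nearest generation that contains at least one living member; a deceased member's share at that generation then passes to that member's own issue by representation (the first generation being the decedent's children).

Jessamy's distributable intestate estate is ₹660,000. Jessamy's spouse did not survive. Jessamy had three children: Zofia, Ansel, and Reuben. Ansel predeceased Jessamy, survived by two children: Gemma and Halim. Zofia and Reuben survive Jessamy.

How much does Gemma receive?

The entire ₹660,000 passes to the descendants.
That amount (₹660,000) is divided into 3 shares of ₹220,000: Zofia and Reuben each take ₹220,000; Ansel's ₹220,000 share passes to Ansel's issue.
Ansel's share (₹220,000) is divided into 2 shares of ₹110,000: Gemma and Halim each take ₹110,000.

Gemma receives ₹110,000.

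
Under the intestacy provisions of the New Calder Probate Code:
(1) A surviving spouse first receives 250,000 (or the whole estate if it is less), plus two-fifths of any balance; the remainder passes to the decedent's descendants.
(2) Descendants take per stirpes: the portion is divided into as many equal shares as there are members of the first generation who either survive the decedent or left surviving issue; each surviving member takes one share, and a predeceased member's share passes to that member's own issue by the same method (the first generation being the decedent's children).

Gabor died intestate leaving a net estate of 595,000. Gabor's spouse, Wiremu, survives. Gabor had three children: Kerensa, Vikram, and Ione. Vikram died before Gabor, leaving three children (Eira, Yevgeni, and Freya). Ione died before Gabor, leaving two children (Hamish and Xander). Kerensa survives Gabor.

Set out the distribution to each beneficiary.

Wiremu first takes 250,000, leaving a balance of 345,000. Wiremu then takes two-fifths of the balance (138,000), for a total of 388,000. The remaining 207,000 passes to the descendants.
The descendants' portion (207,000) is divided into 3 shares of 69,000: Kerensa takes 69,000; Vikram's 69,000 share passes to Vikram's issue; Ione's 69,000 share passes to Ione's issue.
Vikram's share (69,000) is divided into 3 shares of 23,000: Eira, Yevgeni, and Freya each take 23,000.
Ione's share (69,000) is divided into 2 shares of 34,500: Hamish and Xander each take 34,500.

Wiremu: 388,000; Kerensa: 69,000; Eira: 23,000; Yevgeni: 23,000; Freya: 23,000; Hamish: 34,500; Xander: 34,500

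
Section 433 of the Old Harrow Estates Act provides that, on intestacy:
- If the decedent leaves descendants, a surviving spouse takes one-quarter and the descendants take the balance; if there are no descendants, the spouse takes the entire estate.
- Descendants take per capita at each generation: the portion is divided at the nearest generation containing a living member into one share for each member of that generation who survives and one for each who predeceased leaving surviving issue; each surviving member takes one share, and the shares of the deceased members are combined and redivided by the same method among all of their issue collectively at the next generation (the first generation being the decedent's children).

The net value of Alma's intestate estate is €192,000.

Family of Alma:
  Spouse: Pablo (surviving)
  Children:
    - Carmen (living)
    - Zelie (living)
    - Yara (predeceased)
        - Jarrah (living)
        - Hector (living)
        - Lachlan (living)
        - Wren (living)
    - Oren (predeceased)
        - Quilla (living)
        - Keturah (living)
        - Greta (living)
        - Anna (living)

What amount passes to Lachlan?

Pablo takes one-quarter of €192,000 = €48,000. The remaining €144,000 passes to the descendants.
The descendants' portion (€144,000) is divided at the children's generation into 4 shares of €36,000. Carmen and Zelie each take €36,000. The 2 shares of the deceased (Yara and Oren) are combined into a pool of €72,000.
That pool (€72,000) is divided at the grandchildren's generation equally among Jarrah, Hector, Lachlan, Wren, Quilla, Keturah, Greta, and Anna: €9,000 each.

Lachlan receives €9,000.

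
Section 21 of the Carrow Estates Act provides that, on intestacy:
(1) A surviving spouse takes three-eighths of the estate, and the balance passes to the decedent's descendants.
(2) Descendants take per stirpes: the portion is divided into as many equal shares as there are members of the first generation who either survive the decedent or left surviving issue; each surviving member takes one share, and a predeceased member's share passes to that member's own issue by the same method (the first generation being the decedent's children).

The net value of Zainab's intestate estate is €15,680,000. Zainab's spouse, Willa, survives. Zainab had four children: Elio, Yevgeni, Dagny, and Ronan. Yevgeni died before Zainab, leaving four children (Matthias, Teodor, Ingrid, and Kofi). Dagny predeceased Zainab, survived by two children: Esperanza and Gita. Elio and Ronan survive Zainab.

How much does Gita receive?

Gita receives €1,225,000.

Willa takes three-eighths of €15,680,000 = €5,880,000. The remaining €9,800,000 passes to the descendants.
The descendants' portion (€9,800,000) is divided into 4 shares of €2,450,000: Elio and Ronan each take €2,450,000; Yevgeni's €2,450,000 share passes to Yevgeni's issue; Dagny's €2,450,000 share passes to Dagny's issue.
Yevgeni's share (€2,450,000) is divided into 4 shares of €612,500: Matthias, Teodor, Ingrid, and Kofi each take €612,500.
Dagny's share (€2,450,000) is divided into 2 shares of €1,225,000: Esperanza and Gita each take €1,225,000.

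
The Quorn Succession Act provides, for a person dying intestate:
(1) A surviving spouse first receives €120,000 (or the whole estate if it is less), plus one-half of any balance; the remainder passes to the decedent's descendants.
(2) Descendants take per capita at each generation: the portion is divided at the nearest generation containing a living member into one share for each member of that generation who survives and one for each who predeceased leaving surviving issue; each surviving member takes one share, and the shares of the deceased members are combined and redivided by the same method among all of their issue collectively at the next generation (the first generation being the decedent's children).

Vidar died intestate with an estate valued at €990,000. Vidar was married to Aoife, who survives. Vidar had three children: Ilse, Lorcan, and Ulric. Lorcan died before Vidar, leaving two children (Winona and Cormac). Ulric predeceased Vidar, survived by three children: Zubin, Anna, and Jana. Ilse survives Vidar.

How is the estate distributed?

Aoife: €555,000; Ilse: €145,000; Winona: €58,000; Cormac: €58,000; Zubin: €58,000; Anna: €58,000; Jana: €58,000

Aoife first takes €120,000, leaving a balance of €870,000. Aoife then takes one-half of the balance (€435,000), for a total of €555,000. The remaining €435,000 passes to the descendants.
The descendants' portion (€435,000) is divided at the children's generation into 3 shares of €145,000. Ilse takes €145,000. The 2 shares of the deceased (Lorcan and Ulric) are combined into a pool of €290,000.
That pool (€290,000) is divided at the grandchildren's generation equally among Winona, Cormac, Zubin, Anna, and Jana: €58,000 each.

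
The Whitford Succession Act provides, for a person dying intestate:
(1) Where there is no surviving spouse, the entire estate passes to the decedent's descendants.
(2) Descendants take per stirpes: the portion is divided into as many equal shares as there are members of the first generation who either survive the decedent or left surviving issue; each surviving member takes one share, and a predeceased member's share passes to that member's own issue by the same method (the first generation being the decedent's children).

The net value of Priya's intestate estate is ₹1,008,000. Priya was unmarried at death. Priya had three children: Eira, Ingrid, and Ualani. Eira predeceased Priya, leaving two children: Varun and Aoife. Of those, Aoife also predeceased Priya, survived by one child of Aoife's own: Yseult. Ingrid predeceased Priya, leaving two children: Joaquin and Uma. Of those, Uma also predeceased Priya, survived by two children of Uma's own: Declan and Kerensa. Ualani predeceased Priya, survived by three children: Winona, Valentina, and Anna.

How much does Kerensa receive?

The entire ₹1,008,000 passes to the descendants.
That amount (₹1,008,000) is divided into 3 shares of ₹336,000: Eira's ₹336,000 share passes to Eira's issue; Ingrid's ₹336,000 share passes to Ingrid's issue; Ualani's ₹336,000 share passes to Ualani's issue.
Eira's share (₹336,000) is divided into 2 shares of ₹168,000: Varun takes ₹168,000; Aoife's ₹168,000 share passes to Aoife's issue.
Aoife's share (₹168,000) passes entirely to Yseult.
Ingrid's share (₹336,000) is divided into 2 shares of ₹168,000: Joaquin takes ₹168,000; Uma's ₹168,000 share passes to Uma's issue.
Uma's share (₹168,000) is divided into 2 shares of ₹84,000: Declan and Kerensa each take ₹84,000.
Ualani's share (₹336,000) is divided into 3 shares of ₹112,000: Winona, Valentina, and Anna each take ₹112,000.

Kerensa receives ₹84,000.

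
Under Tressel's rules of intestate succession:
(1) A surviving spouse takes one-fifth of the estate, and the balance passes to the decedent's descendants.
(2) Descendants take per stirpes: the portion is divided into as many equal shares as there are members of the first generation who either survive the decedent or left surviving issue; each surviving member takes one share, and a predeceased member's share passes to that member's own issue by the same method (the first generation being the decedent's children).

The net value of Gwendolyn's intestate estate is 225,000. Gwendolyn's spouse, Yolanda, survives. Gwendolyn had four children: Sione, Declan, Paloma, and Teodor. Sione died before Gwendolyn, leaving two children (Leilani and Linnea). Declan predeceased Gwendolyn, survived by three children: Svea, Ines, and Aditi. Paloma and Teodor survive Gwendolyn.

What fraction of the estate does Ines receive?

Ines receives 1/15 of the estate.

Yolanda takes one-fifth of 225,000 = 45,000. The remaining 180,000 passes to the descendants.
The descendants' portion (180,000) is divided into 4 shares of 45,000: Paloma and Teodor each take 45,000; Sione's 45,000 share passes to Sione's issue; Declan's 45,000 share passes to Declan's issue.
Sione's share (45,000) is divided into 2 shares of 22,500: Leilani and Linnea each take 22,500.
Declan's share (45,000) is divided into 3 shares of 15,000: Svea, Ines, and Aditi each take 15,000.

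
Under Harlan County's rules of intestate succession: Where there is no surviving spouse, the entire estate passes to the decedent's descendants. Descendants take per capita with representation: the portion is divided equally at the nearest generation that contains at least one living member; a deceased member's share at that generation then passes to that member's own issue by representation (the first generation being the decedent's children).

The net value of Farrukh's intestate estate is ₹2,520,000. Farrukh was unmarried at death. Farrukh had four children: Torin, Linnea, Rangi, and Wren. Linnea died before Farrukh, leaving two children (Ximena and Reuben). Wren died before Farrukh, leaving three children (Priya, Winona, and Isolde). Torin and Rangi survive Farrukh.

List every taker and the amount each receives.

Torin: ₹630,000; Ximena: ₹315,000; Reuben: ₹315,000; Rangi: ₹630,000; Priya: ₹210,000; Winona: ₹210,000; Isolde: ₹210,000

The entire ₹2,520,000 passes to the descendants.
That amount (₹2,520,000) is divided into 4 shares of ₹630,000: Torin and Rangi each take ₹630,000; Linnea's ₹630,000 share passes to Linnea's issue; Wren's ₹630,000 share passes to Wren's issue.
Linnea's share (₹630,000) is divided into 2 shares of ₹315,000: Ximena and Reuben each take ₹315,000.
Wren's share (₹630,000) is divided into 3 shares of ₹210,000: Priya, Winona, and Isolde each take ₹210,000.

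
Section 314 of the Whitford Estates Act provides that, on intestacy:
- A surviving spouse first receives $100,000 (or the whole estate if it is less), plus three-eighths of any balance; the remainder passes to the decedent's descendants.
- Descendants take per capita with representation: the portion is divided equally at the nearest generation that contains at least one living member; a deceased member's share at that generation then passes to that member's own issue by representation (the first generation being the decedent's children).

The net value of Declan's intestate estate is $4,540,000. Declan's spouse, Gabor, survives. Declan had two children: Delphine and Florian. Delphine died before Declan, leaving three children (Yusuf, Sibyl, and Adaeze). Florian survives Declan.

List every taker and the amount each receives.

Gabor first takes $100,000, leaving a balance of $4,440,000. Gabor then takes three-eighths of the balance ($1,665,000), for a total of $1,765,000. The remaining $2,775,000 passes to the descendants.
The descendants' portion ($2,775,000) is divided into 2 shares of $1,387,500: Florian takes $1,387,500; Delphine's $1,387,500 share passes to Delphine's issue.
Delphine's share ($1,387,500) is divided into 3 shares of $462,500: Yusuf, Sibyl, and Adaeze each take $462,500.

Gabor: $1,765,000; Yusuf: $462,500; Sibyl: $462,500; Adaeze: $462,500; Florian: $1,387,500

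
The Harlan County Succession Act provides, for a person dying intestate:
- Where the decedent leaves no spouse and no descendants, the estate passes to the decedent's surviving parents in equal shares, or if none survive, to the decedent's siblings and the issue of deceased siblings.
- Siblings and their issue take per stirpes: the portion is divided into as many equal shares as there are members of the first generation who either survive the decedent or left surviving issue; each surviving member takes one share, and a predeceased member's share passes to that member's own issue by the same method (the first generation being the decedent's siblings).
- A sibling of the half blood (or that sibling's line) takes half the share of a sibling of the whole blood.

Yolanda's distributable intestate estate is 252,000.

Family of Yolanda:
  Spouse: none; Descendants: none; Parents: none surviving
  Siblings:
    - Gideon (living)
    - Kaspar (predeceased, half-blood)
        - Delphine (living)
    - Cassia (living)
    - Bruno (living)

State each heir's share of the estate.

The entire 252,000 passes to the siblings and their issue.
Counting each half-blood sibling's line as half a unit, there are 7/2 units in 252,000, so one unit is 72,000. Whole-blood lines (Gideon, Cassia, and Bruno) take 72,000 each; half-blood lines (Kaspar) take 36,000 each.
Kaspar's share (36,000) passes entirely to Delphine.

Gideon: 72,000; Delphine: 36,000; Cassia: 72,000; Bruno: 72,000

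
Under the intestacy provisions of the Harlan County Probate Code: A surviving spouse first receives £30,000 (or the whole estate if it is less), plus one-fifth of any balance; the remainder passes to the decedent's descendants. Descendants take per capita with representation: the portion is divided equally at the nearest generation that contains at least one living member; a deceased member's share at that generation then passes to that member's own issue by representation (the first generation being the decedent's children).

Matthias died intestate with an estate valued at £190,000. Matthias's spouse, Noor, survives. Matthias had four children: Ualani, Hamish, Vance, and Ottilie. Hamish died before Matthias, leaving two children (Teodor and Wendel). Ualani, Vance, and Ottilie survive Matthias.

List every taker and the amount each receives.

Noor first takes £30,000, leaving a balance of £160,000. Noor then takes one-fifth of the balance (£32,000), for a total of £62,000. The remaining £128,000 passes to the descendants.
The descendants' portion (£128,000) is divided into 4 shares of £32,000: Ualani, Vance, and Ottilie each take £32,000; Hamish's £32,000 share passes to Hamish's issue.
Hamish's share (£32,000) is divided into 2 shares of £16,000: Teodor and Wendel each take £16,000.

Noor: £62,000; Ualani: £32,000; Teodor: £16,000; Wendel: £16,000; Vance: £32,000; Ottilie: £32,000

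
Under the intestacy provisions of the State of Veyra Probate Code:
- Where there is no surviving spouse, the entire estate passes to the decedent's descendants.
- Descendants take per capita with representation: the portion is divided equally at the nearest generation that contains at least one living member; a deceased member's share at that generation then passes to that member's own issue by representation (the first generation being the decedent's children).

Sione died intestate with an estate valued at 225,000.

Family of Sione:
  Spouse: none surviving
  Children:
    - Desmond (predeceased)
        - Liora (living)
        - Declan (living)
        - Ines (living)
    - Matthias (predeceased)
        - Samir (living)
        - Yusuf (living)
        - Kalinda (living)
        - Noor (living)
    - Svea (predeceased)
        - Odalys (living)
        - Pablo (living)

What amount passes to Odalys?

The entire 225,000 passes to the descendants.
No child survives, so the initial division is made at the grandchildren's generation.
That amount (225,000) is divided into 9 shares of 25,000: Liora, Declan, Ines, Samir, Yusuf, Kalinda, Noor, Odalys, and Pablo each take 25,000.

Odalys receives 25,000.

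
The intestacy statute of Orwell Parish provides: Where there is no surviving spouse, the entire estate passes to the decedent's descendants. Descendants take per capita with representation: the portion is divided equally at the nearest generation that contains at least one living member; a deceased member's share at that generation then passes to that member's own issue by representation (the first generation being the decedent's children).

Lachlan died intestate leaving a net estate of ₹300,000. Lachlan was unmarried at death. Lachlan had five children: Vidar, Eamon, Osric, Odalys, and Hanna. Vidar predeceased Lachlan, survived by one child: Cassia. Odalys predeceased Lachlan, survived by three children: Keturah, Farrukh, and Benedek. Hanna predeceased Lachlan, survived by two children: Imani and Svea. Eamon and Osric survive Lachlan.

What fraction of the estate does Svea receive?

The entire ₹300,000 passes to the descendants.
That amount (₹300,000) is divided into 5 shares of ₹60,000: Eamon and Osric each take ₹60,000; Vidar's ₹60,000 share passes to Vidar's issue; Odalys's ₹60,000 share passes to Odalys's issue; Hanna's ₹60,000 share passes to Hanna's issue.
Vidar's share (₹60,000) passes entirely to Cassia.
Odalys's share (₹60,000) is divided into 3 shares of ₹20,000: Keturah, Farrukh, and Benedek each take ₹20,000.
Hanna's share (₹60,000) is divided into 2 shares of ₹30,000: Imani and Svea each take ₹30,000.

Svea receives 1/10 of the estate.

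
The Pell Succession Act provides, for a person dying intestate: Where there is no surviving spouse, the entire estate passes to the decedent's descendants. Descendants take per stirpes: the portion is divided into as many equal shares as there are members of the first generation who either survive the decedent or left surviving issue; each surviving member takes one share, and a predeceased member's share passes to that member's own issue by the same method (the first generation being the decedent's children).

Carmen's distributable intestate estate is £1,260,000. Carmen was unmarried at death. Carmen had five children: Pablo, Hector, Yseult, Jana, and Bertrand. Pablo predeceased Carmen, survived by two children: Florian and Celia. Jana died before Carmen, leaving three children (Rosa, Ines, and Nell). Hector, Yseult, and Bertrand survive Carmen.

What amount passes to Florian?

The entire £1,260,000 passes to the descendants.
That amount (£1,260,000) is divided into 5 shares of £252,000: Hector, Yseult, and Bertrand each take £252,000; Pablo's £252,000 share passes to Pablo's issue; Jana's £252,000 share passes to Jana's issue.
Pablo's share (£252,000) is divided into 2 shares of £126,000: Florian and Celia each take £126,000.
Jana's share (£252,000) is divided into 3 shares of £84,000: Rosa, Ines, and Nell each take £84,000.

Florian receives £126,000.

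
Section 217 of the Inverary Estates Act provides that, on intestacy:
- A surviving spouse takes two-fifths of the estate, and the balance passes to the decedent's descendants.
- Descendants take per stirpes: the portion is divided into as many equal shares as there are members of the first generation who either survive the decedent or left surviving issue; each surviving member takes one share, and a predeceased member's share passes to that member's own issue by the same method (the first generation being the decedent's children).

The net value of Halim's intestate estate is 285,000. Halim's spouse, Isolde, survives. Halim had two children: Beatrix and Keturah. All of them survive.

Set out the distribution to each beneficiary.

Isolde: 114,000; Beatrix: 85,500; Keturah: 85,500

Isolde takes two-fifths of 285,000 = 114,000. The remaining 171,000 passes to the descendants.
The descendants' portion (171,000) is divided into 2 shares of 85,500: Beatrix and Keturah each take 85,500.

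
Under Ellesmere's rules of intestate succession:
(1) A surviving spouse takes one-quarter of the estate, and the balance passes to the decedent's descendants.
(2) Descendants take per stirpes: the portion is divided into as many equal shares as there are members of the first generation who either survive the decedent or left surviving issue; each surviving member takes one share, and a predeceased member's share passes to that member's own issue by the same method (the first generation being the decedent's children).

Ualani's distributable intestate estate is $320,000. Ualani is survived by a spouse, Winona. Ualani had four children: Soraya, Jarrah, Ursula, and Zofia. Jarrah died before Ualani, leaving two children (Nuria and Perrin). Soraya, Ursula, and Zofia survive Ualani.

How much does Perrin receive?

Perrin receives $30,000.

Winona takes one-quarter of $320,000 = $80,000. The remaining $240,000 passes to the descendants.
The descendants' portion ($240,000) is divided into 4 shares of $60,000: Soraya, Ursula, and Zofia each take $60,000; Jarrah's $60,000 share passes to Jarrah's issue.
Jarrah's share ($60,000) is divided into 2 shares of $30,000: Nuria and Perrin each take $30,000.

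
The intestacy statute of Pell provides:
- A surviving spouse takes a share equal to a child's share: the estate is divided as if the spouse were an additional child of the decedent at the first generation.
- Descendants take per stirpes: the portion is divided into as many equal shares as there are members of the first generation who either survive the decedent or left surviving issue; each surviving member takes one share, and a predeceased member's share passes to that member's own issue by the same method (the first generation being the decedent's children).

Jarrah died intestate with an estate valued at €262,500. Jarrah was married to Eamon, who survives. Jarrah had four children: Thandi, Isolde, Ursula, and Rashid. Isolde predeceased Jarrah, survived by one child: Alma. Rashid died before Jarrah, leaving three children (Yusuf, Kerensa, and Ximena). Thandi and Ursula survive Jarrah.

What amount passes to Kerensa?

Kerensa receives €17,500.

The spouse counts as an additional share at the children's level, so there are 5 primary shares of €52,500. Eamon takes one such share (€52,500).
The children's combined portion (€210,000) is divided into 4 shares of €52,500: Thandi and Ursula each take €52,500; Isolde's €52,500 share passes to Isolde's issue; Rashid's €52,500 share passes to Rashid's issue.
Isolde's share (€52,500) passes entirely to Alma.
Rashid's share (€52,500) is divided into 3 shares of €17,500: Yusuf, Kerensa, and Ximena each take €17,500.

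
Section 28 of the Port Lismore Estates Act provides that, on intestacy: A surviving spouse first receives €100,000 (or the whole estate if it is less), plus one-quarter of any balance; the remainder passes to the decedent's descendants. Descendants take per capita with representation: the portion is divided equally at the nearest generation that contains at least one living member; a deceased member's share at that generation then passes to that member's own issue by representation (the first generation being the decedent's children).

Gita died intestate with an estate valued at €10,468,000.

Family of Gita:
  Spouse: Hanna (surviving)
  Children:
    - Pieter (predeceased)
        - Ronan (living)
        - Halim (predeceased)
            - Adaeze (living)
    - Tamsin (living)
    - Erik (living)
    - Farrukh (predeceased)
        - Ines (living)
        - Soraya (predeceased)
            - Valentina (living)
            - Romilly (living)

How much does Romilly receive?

Romilly receives €486,000.

Hanna first takes €100,000, leaving a balance of €10,368,000. Hanna then takes one-quarter of the balance (€2,592,000), for a total of €2,692,000. The remaining €7,776,000 passes to the descendants.
The descendants' portion (€7,776,000) is divided into 4 shares of €1,944,000: Tamsin and Erik each take €1,944,000; Pieter's €1,944,000 share passes to Pieter's issue; Farrukh's €1,944,000 share passes to Farrukh's issue.
Pieter's share (€1,944,000) is divided into 2 shares of €972,000: Ronan takes €972,000; Halim's €972,000 share passes to Halim's issue.
Halim's share (€972,000) passes entirely to Adaeze.
Farrukh's share (€1,944,000) is divided into 2 shares of €972,000: Ines takes €972,000; Soraya's €972,000 share passes to Soraya's issue.
Soraya's share (€972,000) is divided into 2 shares of €486,000: Valentina and Romilly each take €486,000.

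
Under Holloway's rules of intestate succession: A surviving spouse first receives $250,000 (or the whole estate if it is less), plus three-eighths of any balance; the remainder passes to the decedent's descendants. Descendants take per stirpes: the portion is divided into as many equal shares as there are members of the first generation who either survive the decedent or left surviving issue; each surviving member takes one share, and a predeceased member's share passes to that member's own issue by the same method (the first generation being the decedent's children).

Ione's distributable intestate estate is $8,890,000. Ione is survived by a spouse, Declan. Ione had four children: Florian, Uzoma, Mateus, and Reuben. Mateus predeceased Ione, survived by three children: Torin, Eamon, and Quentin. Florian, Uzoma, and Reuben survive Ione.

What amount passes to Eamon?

Eamon receives $450,000.

Declan first takes $250,000, leaving a balance of $8,640,000. Declan then takes three-eighths of the balance ($3,240,000), for a total of $3,490,000. The remaining $5,400,000 passes to the descendants.
The descendants' portion ($5,400,000) is divided into 4 shares of $1,350,000: Florian, Uzoma, and Reuben each take $1,350,000; Mateus's $1,350,000 share passes to Mateus's issue.
Mateus's share ($1,350,000) is divided into 3 shares of $450,000: Torin, Eamon, and Quentin each take $450,000.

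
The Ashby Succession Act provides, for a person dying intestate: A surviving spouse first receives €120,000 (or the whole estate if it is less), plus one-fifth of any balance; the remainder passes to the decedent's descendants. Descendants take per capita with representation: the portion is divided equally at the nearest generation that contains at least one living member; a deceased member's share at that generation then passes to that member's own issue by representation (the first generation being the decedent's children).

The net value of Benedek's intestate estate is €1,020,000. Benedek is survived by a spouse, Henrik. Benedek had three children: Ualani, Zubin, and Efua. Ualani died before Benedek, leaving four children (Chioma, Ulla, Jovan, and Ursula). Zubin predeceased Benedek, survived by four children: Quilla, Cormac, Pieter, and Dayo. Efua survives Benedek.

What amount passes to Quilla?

Quilla receives €60,000.

Henrik first takes €120,000, leaving a balance of €900,000. Henrik then takes one-fifth of the balance (€180,000), for a total of €300,000. The remaining €720,000 passes to the descendants.
The descendants' portion (€720,000) is divided into 3 shares of €240,000: Efua takes €240,000; Ualani's €240,000 share passes to Ualani's issue; Zubin's €240,000 share passes to Zubin's issue.
Ualani's share (€240,000) is divided into 4 shares of €60,000: Chioma, Ulla, Jovan, and Ursula each take €60,000.
Zubin's share (€240,000) is divided into 4 shares of €60,000: Quilla, Cormac, Pieter, and Dayo each take €60,000.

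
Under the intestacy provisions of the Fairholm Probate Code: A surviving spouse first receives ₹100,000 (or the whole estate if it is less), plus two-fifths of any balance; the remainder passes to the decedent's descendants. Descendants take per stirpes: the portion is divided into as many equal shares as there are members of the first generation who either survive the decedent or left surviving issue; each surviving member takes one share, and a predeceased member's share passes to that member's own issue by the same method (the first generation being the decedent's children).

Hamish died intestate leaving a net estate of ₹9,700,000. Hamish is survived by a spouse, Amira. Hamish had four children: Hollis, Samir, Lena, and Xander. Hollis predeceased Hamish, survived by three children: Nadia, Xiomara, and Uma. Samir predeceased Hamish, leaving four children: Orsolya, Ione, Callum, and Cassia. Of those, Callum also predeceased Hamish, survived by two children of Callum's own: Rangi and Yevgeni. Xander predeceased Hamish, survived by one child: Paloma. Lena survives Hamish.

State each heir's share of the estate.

Amira first takes ₹100,000, leaving a balance of ₹9,600,000. Amira then takes two-fifths of the balance (₹3,840,000), for a total of ₹3,940,000. The remaining ₹5,760,000 passes to the descendants.
The descendants' portion (₹5,760,000) is divided into 4 shares of ₹1,440,000: Lena takes ₹1,440,000; Hollis's ₹1,440,000 share passes to Hollis's issue; Samir's ₹1,440,000 share passes to Samir's issue; Xander's ₹1,440,000 share passes to Xander's issue.
Hollis's share (₹1,440,000) is divided into 3 shares of ₹480,000: Nadia, Xiomara, and Uma each take ₹480,000.
Samir's share (₹1,440,000) is divided into 4 shares of ₹360,000: Orsolya, Ione, and Cassia each take ₹360,000; Callum's ₹360,000 share passes to Callum's issue.
Callum's share (₹360,000) is divided into 2 shares of ₹180,000: Rangi and Yevgeni each take ₹180,000.
Xander's share (₹1,440,000) passes entirely to Paloma.

Amira: ₹3,940,000; Nadia: ₹480,000; Xiomara: ₹480,000; Uma: ₹480,000; Orsolya: ₹360,000; Ione: ₹360,000; Rangi: ₹180,000; Yevgeni: ₹180,000; Cassia: ₹360,000; Lena: ₹1,440,000; Paloma: ₹1,440,000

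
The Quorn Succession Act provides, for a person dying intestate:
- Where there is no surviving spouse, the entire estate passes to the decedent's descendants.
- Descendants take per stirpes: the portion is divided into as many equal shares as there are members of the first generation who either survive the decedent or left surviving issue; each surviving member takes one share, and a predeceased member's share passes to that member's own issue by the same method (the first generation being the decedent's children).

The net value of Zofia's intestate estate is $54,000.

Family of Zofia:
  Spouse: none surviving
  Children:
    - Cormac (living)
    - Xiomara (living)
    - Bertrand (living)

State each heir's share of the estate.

The entire $54,000 passes to the descendants.
That amount ($54,000) is divided into 3 shares of $18,000: Cormac, Xiomara, and Bertrand each take $18,000.

Cormac: $18,000; Xiomara: $18,000; Bertrand: $18,000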